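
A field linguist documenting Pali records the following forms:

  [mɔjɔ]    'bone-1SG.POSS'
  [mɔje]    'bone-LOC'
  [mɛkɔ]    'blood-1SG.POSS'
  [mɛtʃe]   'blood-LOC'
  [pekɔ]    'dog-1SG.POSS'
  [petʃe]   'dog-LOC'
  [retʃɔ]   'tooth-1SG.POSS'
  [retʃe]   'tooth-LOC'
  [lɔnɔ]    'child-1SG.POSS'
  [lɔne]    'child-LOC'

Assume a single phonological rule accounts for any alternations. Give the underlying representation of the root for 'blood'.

/mɛk/

The stem for 'blood' ends in [k] in [mɛkɔ] but [tʃ] in [mɛtʃe].
But 'tooth' keeps [tʃ] in both environments ([retʃɔ], [retʃe]), so there is no rule changing /tʃ/ to [k] before the 1SG.POSS suffix.
The underlying segment must be /k/; /k/ becomes palato-alveolar [tʃ] before a front vowel, yielding [tʃ] there.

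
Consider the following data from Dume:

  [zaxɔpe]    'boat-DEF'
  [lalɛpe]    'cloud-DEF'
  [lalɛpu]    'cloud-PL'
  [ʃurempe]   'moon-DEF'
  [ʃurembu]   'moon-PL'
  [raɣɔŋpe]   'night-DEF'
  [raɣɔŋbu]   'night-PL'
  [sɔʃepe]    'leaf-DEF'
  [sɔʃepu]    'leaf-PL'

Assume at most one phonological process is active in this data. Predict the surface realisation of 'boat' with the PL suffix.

The PL suffix surfaces as [-bu] and [-pu], depending on the final segment of the stem.
By contrast the DEF suffix keeps its initial [p] throughout — that segment must be underlying.
So the underlying form is /-bu/, and voiced stops become voiceless after a vowel.
After 'boat', which ends in a vowel, the suffix surfaces as [-pu], giving [zaxɔpu].

[zaxɔpu]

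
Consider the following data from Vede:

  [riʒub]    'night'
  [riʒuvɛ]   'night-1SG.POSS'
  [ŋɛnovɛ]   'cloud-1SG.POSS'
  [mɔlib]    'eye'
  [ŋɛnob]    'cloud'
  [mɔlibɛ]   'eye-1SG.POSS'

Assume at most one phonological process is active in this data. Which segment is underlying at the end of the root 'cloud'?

/v/

'cloud' shows [b] ~ [v] at the end of the stem ([ŋɛnob] vs [ŋɛnovɛ]).
Compare 'eye', with invariant [b] in [mɔlib] and [mɔlibɛ]: an analysis with underlying /b/ and a rule producing [v] before the 1SG.POSS suffix would wrongly predict alternation here too.
The alternation reflects word-final hardening: voiced fricatives become stops word-finally. /v/ is underlying.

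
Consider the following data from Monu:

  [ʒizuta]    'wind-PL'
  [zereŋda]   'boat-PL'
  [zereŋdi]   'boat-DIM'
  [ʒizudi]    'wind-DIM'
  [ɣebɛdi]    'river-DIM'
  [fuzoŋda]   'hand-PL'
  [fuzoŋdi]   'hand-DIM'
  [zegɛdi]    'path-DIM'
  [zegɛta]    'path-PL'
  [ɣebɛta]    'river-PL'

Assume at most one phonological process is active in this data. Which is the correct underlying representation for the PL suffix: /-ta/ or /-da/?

/-ta/

The PL suffix surfaces as [-da] and [-ta], depending on the final segment of the stem.
By contrast the DIM suffix keeps its initial [d] throughout — that segment must be underlying.
So the underlying form is /-ta/, and voiceless stops become voiced after a nasal.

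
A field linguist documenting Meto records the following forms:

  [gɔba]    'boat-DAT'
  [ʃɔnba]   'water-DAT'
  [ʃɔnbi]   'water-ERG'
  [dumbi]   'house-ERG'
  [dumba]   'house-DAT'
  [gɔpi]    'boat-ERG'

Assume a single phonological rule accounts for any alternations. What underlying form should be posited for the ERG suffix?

The ERG morpheme has two allomorphs, [-bi] and [-pi].
The DAT suffix, which begins with [b], is invariant after every stem; so [b] is not altered by any rule here.
The ERG suffix is therefore /-pi/ underlyingly, with post-nasal voicing: voiceless stops become voiced after a nasal.

/-pi/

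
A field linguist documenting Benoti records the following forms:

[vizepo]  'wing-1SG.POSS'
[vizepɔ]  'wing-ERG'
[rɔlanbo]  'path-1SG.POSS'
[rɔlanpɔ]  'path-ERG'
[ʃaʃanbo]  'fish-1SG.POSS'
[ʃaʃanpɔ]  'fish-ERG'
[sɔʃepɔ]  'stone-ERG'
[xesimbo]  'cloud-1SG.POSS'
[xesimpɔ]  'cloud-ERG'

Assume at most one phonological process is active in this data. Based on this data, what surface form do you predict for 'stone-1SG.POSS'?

The 1SG.POSS suffix surfaces as [-bo] and [-po], depending on the final segment of the stem.
By contrast the ERG suffix keeps its initial [p] throughout — that segment must be underlying.
The 1SG.POSS suffix is therefore /-bo/ underlyingly, with post-vocalic devoicing: voiced stops become voiceless after a vowel.
After 'stone', which ends in a vowel, the suffix surfaces as [-po], giving [sɔʃepo].

[sɔʃepo]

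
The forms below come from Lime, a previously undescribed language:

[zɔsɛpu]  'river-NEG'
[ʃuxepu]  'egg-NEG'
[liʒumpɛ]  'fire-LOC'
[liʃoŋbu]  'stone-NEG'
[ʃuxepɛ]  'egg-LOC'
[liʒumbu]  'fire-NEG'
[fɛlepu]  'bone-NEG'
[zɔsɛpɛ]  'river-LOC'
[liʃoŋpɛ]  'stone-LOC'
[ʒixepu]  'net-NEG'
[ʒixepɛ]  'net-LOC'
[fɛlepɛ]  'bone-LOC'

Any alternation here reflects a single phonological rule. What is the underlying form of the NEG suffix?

/-bu/

The NEG suffix surfaces as [-bu] and [-pu], depending on the final segment of the stem.
The LOC suffix, which begins with [p], is invariant after every stem; so [p] is not altered by any rule here.
So the underlying form is /-bu/, and voiced stops become voiceless after a vowel.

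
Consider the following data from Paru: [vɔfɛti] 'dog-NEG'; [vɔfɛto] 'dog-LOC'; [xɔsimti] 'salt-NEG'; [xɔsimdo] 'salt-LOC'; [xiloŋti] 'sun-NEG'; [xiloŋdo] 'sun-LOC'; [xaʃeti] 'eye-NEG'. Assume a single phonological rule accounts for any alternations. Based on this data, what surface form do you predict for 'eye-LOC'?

The LOC suffix surfaces as [-do] and [-to], depending on the final segment of the stem.
By contrast the NEG suffix keeps its initial [t] throughout — that segment must be underlying.
The LOC suffix is therefore /-do/ underlyingly, with post-vocalic devoicing: voiced stops become voiceless after a vowel.
After 'eye', which ends in a vowel, the suffix surfaces as [-to], giving [xaʃeto].

[xaʃeto]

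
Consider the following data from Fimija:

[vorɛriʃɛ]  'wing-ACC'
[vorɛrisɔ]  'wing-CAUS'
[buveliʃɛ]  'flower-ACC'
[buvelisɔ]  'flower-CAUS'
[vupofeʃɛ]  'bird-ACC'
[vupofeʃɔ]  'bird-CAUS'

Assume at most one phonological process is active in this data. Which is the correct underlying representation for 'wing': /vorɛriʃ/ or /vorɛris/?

In [vorɛriʃɛ] and [vorɛrisɔ] the final segment of 'wing' alternates: [ʃ] ~ [s].
The stem 'bird' ([vupofeʃɛ], [vupofeʃɔ]) shows [ʃ] unchanged in both environments, so [ʃ] cannot be basic with [s] derived before the CAUS suffix.
Therefore /s/ is basic and [ʃ] is derived by palatalization before a front vowel (/s/ becomes palato-alveolar [ʃ] before a front vowel).

/vorɛris/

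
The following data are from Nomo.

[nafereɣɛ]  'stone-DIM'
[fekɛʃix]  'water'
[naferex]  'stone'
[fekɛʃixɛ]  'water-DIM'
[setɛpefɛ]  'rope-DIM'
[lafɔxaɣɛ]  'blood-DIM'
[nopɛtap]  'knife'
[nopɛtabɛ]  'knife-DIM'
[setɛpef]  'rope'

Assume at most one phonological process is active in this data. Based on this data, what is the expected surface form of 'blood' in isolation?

The root 'stone' surfaces as [naferex] and [nafereɣɛ], with a stem-final [x] ~ [ɣ] alternation.
The stem 'water' ([fekɛʃix], [fekɛʃixɛ]) shows [x] unchanged in both environments, so [x] cannot be basic with [ɣ] derived before the DIM suffix.
Therefore /ɣ/ is basic and [x] is derived by word-final obstruent devoicing (voiced obstruents become voiceless word-finally).
From [lafɔxaɣɛ] the stem 'blood' is /lafɔxaɣ/; word-finally this yields [lafɔxax].

[lafɔxax]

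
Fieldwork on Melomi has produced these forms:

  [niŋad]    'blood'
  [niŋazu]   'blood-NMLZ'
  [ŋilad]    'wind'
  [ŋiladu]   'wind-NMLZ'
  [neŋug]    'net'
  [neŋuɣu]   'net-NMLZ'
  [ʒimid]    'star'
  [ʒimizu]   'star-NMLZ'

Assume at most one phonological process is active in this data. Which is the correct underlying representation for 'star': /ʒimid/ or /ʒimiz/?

/ʒimiz/

The root 'star' surfaces as [ʒimid] and [ʒimizu], with a stem-final [d] ~ [z] alternation.
Compare 'wind', with invariant [d] in [ŋilad] and [ŋiladu]: an analysis with underlying /d/ and a rule producing [z] before the NMLZ suffix would wrongly predict alternation here too.
So /z/ is underlying, and a rule of word-final hardening — voiced fricatives become stops word-finally — gives [d].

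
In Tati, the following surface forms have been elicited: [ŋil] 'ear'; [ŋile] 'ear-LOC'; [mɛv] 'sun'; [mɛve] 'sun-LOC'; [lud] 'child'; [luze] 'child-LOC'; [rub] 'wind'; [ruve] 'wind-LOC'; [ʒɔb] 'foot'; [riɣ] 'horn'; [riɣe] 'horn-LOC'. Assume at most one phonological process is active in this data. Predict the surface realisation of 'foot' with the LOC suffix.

[ʒɔve]

'wind' shows [b] ~ [v] at the end of the stem ([rub] vs [ruve]).
If /v/ were underlying and a rule turned it into [b] in isolation, 'sun' would also alternate; but it has [v] in both [mɛv] and [mɛve].
Therefore /b/ is basic and [v] is derived by intervocalic spirantization (voiced stops become fricatives between vowels).
From [ʒɔb] the stem 'foot' is /ʒɔb/; between vowels this yields [ʒɔve].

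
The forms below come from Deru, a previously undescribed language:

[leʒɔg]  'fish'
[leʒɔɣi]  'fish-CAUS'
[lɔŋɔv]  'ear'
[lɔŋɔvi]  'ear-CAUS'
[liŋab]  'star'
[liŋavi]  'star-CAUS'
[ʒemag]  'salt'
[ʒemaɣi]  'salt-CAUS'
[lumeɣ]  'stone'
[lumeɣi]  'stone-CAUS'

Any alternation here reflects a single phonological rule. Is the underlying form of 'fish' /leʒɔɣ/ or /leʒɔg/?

/leʒɔg/

'fish' shows [g] ~ [ɣ] at the end of the stem ([leʒɔg] vs [leʒɔɣi]).
The stem 'stone' ([lumeɣ], [lumeɣi]) shows [ɣ] unchanged in both environments, so [ɣ] cannot be basic with [g] derived in isolation.
The underlying segment must be /g/; voiced stops become fricatives between vowels, yielding [ɣ] there.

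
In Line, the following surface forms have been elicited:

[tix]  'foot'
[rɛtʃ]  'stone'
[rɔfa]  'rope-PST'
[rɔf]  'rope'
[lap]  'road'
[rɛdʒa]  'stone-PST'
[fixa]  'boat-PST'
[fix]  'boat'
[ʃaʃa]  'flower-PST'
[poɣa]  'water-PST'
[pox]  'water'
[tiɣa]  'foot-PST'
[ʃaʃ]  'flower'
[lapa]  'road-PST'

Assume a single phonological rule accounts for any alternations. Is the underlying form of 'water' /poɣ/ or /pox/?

The stem for 'water' ends in [ɣ] in [poɣa] but [x] in [pox].
If /x/ were underlying and a rule turned it into [ɣ] before the PST suffix, 'boat' would also alternate; but it has [x] in both [fixa] and [fix].
The underlying segment must be /ɣ/; voiced obstruents become voiceless word-finally, yielding [x] there.

/poɣ/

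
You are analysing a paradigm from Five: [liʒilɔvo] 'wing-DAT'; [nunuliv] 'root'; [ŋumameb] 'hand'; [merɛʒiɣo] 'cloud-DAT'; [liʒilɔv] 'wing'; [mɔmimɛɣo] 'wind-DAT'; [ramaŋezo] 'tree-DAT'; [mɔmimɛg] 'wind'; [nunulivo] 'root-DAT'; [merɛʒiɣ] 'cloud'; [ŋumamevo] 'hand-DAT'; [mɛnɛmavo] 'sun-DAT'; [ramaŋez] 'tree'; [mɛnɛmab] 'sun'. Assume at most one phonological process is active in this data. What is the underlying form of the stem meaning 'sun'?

/mɛnɛmab/

The root 'sun' surfaces as [mɛnɛmab] and [mɛnɛmavo], with a stem-final [b] ~ [v] alternation.
But 'wing' keeps [v] in both environments ([liʒilɔv], [liʒilɔvo]), so there is no rule changing /v/ to [b] in isolation.
Therefore /b/ is basic and [v] is derived by intervocalic spirantization (voiced stops become fricatives between vowels).
Hence 'sun' is /mɛnɛmab/ underlyingly.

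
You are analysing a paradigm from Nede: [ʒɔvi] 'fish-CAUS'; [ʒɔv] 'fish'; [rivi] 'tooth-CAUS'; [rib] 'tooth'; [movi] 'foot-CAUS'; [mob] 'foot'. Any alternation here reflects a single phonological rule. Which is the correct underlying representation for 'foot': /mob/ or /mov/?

/mob/

'foot' shows [v] ~ [b] at the end of the stem ([movi] vs [mob]).
If /v/ were underlying and a rule turned it into [b] in isolation, 'fish' would also alternate; but it has [v] in both [ʒɔvi] and [ʒɔv].
So /b/ is underlying, and a rule of intervocalic spirantization — voiced stops become fricatives between vowels — gives [v].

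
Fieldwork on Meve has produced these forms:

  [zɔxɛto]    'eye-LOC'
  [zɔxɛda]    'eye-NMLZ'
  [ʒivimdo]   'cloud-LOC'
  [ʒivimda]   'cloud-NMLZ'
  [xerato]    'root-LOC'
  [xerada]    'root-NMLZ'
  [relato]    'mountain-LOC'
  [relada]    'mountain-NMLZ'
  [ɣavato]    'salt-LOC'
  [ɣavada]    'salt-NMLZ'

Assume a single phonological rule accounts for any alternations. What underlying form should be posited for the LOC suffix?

The LOC morpheme has two allomorphs, [-do] and [-to].
By contrast the NMLZ suffix keeps its initial [d] throughout — that segment must be underlying.
The LOC suffix is therefore /-to/ underlyingly, with post-nasal voicing: voiceless stops become voiced after a nasal.

/-to/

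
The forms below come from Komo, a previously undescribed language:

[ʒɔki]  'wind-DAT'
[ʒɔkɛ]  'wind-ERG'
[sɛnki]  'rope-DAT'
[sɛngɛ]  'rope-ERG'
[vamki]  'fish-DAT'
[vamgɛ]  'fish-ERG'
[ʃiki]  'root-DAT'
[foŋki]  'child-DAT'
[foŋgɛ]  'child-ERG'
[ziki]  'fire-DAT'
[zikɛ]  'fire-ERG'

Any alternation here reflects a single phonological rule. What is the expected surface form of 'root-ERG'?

[ʃikɛ]

The ERG suffix surfaces as [-gɛ] and [-kɛ], depending on the final segment of the stem.
The DAT suffix, which begins with [k], is invariant after every stem; so [k] is not altered by any rule here.
The ERG suffix is therefore /-gɛ/ underlyingly, with post-vocalic devoicing: voiced stops become voiceless after a vowel.
After 'root', which ends in a vowel, the suffix surfaces as [-kɛ], giving [ʃikɛ].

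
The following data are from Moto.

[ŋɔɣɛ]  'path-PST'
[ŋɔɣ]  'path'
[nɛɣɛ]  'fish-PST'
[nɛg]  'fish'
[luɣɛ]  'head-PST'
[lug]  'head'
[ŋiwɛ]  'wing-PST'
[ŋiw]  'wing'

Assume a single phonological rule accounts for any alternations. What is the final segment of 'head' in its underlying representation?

In [luɣɛ] and [lug] the final segment of 'head' alternates: [ɣ] ~ [g].
Compare 'path', with invariant [ɣ] in [ŋɔɣɛ] and [ŋɔɣ]: an analysis with underlying /ɣ/ and a rule producing [g] in isolation would wrongly predict alternation here too.
The underlying segment must be /g/; voiced stops become fricatives between vowels, yielding [ɣ] there.

/g/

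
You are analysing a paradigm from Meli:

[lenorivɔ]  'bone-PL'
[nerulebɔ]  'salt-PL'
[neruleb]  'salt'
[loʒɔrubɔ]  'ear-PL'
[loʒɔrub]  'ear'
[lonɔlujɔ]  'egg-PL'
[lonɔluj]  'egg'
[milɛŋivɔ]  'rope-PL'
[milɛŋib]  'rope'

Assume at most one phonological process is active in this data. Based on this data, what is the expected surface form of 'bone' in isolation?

[lenorib]

'rope' shows [v] ~ [b] at the end of the stem ([milɛŋivɔ] vs [milɛŋib]).
Compare 'ear', with invariant [b] in [loʒɔrubɔ] and [loʒɔrub]: an analysis with underlying /b/ and a rule producing [v] before the PL suffix would wrongly predict alternation here too.
The underlying segment must be /v/; voiced fricatives become stops word-finally, yielding [b] there.
The one attested form of 'bone', [lenorivɔ], shows underlying /lenoriv/. Applying the same rule word-finally gives [lenorib].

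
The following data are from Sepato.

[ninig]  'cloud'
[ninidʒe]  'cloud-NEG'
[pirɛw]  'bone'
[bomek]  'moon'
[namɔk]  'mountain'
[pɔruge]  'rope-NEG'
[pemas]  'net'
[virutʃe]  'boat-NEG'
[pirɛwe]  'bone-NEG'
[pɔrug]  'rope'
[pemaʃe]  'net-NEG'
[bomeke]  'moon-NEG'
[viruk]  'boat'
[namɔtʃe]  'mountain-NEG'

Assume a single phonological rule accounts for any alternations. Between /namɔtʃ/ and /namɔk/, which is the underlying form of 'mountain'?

The stem for 'mountain' ends in [k] in [namɔk] but [tʃ] in [namɔtʃe].
If /k/ were underlying and a rule turned it into [tʃ] before the NEG suffix, 'moon' would also alternate; but it has [k] in both [bomek] and [bomeke].
The alternation reflects depalatalization: palato-alveolar /tʃ/, /dʒ/ and /ʃ/ become [k], [g] and [s] when no front vowel follows. /tʃ/ is underlying.

/namɔtʃ/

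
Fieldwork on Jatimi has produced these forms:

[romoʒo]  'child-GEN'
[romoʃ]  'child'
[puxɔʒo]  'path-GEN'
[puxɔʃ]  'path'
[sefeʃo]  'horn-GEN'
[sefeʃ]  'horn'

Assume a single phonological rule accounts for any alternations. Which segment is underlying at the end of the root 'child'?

/ʒ/

In [romoʒo] and [romoʃ] the final segment of 'child' alternates: [ʒ] ~ [ʃ].
If /ʃ/ were underlying and a rule turned it into [ʒ] before the GEN suffix, 'horn' would also alternate; but it has [ʃ] in both [sefeʃo] and [sefeʃ].
The alternation reflects word-final obstruent devoicing: voiced obstruents become voiceless word-finally. /ʒ/ is underlying.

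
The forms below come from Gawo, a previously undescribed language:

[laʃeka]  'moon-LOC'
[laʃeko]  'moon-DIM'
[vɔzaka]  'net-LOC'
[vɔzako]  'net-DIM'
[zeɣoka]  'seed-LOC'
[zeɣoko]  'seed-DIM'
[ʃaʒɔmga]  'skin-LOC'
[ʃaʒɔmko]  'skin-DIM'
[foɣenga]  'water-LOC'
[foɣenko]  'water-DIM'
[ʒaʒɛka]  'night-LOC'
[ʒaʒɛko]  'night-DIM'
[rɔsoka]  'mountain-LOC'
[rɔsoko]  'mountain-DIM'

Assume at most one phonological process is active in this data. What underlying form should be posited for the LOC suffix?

The LOC morpheme has two allomorphs, [-ga] and [-ka].
By contrast the DIM suffix keeps its initial [k] throughout — that segment must be underlying.
So the underlying form is /-ga/, and voiced stops become voiceless after a vowel.

/-ga/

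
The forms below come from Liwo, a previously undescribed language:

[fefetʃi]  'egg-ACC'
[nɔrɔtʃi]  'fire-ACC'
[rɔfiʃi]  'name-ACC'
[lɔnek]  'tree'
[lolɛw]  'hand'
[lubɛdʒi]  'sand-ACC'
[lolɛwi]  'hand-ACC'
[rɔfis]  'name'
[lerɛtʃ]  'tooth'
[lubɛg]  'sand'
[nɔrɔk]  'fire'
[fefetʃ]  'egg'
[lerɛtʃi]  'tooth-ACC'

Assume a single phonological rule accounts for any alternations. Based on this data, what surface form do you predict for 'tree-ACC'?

The stem for 'fire' ends in [tʃ] in [nɔrɔtʃi] but [k] in [nɔrɔk].
But 'egg' keeps [tʃ] in both environments ([fefetʃi], [fefetʃ]), so there is no rule changing /tʃ/ to [k] in isolation.
So /k/ is underlying, and a rule of palatalization before a front vowel — /k/, /g/ and /s/ become palato-alveolar [tʃ], [dʒ] and [ʃ] before a front vowel — gives [tʃ].
The one attested form of 'tree', [lɔnek], shows underlying /lɔnek/. Applying the same rule before a front vowel gives [lɔnetʃi].

[lɔnetʃi]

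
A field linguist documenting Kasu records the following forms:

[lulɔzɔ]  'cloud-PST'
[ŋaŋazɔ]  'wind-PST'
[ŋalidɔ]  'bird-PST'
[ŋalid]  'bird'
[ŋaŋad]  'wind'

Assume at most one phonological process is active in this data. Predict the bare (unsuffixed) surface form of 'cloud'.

[lulɔd]

The stem for 'wind' ends in [z] in [ŋaŋazɔ] but [d] in [ŋaŋad].
But 'bird' keeps [d] in both environments ([ŋalidɔ], [ŋalid]), so there is no rule changing /d/ to [z] before the PST suffix.
So /z/ is underlying, and a rule of word-final hardening — voiced fricatives become stops word-finally — gives [d].
From [lulɔzɔ] the stem 'cloud' is /lulɔz/; word-finally this yields [lulɔd].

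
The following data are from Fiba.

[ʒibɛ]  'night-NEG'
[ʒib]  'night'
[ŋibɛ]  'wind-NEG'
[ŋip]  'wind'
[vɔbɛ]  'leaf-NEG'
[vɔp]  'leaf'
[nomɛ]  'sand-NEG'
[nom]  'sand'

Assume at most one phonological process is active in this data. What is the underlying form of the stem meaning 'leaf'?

In [vɔbɛ] and [vɔp] the final segment of 'leaf' alternates: [b] ~ [p].
The stem 'night' ([ʒibɛ], [ʒib]) shows [b] unchanged in both environments, so [b] cannot be basic with [p] derived in isolation.
The underlying segment must be /p/; voiceless stops become voiced between vowels, yielding [b] there.

/vɔp/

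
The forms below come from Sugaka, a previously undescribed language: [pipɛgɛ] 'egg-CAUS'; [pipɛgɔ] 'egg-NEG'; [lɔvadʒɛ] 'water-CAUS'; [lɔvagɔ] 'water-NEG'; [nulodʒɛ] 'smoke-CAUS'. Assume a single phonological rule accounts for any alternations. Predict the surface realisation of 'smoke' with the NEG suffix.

[nulogɔ]

'water' shows [dʒ] ~ [g] at the end of the stem ([lɔvadʒɛ] vs [lɔvagɔ]).
The stem 'egg' ([pipɛgɛ], [pipɛgɔ]) shows [g] unchanged in both environments, so [g] cannot be basic with [dʒ] derived before the CAUS suffix.
The underlying segment must be /dʒ/; palato-alveolar /dʒ/ becomes [g] when no front vowel follows, yielding [g] there.
From [nulodʒɛ] the stem 'smoke' is /nulodʒ/; when no front vowel follows this yields [nulogɔ].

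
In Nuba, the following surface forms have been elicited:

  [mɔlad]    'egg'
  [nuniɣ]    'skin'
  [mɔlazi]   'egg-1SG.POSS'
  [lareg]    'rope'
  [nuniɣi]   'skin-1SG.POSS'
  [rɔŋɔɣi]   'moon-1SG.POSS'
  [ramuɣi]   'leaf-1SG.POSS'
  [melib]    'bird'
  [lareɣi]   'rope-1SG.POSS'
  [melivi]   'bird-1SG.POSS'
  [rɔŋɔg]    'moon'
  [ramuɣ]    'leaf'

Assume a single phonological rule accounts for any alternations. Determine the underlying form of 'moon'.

/rɔŋɔg/

In [rɔŋɔg] and [rɔŋɔɣi] the final segment of 'moon' alternates: [g] ~ [ɣ].
If /ɣ/ were underlying and a rule turned it into [g] in isolation, 'leaf' would also alternate; but it has [ɣ] in both [ramuɣ] and [ramuɣi].
So /g/ is underlying, and a rule of intervocalic spirantization — voiced stops become fricatives between vowels — gives [ɣ].
The underlying form of 'moon' is therefore /rɔŋɔg/.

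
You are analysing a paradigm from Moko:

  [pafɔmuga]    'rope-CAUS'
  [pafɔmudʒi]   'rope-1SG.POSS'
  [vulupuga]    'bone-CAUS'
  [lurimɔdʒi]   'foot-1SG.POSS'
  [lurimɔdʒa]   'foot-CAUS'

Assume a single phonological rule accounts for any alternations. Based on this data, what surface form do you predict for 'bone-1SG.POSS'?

[vulupudʒi]

'rope' shows [dʒ] ~ [g] at the end of the stem ([pafɔmudʒi] vs [pafɔmuga]).
The stem 'foot' ([lurimɔdʒi], [lurimɔdʒa]) shows [dʒ] unchanged in both environments, so [dʒ] cannot be basic with [g] derived before the CAUS suffix.
The underlying segment must be /g/; /g/ becomes palato-alveolar [dʒ] before a front vowel, yielding [dʒ] there.
The one attested form of 'bone', [vulupuga], shows underlying /vulupug/. Applying the same rule before a front vowel gives [vulupudʒi].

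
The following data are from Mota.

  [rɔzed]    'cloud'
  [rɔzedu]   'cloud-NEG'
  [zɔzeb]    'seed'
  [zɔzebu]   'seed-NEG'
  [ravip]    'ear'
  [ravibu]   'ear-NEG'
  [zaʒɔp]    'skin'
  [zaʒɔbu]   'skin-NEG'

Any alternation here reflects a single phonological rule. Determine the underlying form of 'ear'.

'ear' shows [p] ~ [b] at the end of the stem ([ravip] vs [ravibu]).
If /b/ were underlying and a rule turned it into [p] in isolation, 'seed' would also alternate; but it has [b] in both [zɔzeb] and [zɔzebu].
Therefore /p/ is basic and [b] is derived by intervocalic voicing (voiceless stops become voiced between vowels).

/ravip/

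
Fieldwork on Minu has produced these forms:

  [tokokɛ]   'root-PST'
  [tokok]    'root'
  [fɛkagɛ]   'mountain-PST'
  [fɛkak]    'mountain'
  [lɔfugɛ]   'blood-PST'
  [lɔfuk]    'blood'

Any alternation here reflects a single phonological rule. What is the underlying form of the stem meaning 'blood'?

In [lɔfugɛ] and [lɔfuk] the final segment of 'blood' alternates: [g] ~ [k].
Compare 'root', with invariant [k] in [tokokɛ] and [tokok]: an analysis with underlying /k/ and a rule producing [g] before the PST suffix would wrongly predict alternation here too.
So /g/ is underlying, and a rule of word-final obstruent devoicing — voiced obstruents become voiceless word-finally — gives [k].

/lɔfug/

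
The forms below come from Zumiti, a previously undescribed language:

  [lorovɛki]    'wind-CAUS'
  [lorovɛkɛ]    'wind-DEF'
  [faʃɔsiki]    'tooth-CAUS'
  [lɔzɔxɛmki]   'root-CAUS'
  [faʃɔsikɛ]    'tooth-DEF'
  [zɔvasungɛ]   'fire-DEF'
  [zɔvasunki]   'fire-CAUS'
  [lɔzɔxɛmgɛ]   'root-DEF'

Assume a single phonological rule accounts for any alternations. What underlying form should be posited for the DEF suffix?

The DEF morpheme has two allomorphs, [-gɛ] and [-kɛ].
The CAUS suffix, which begins with [k], is invariant after every stem; so [k] is not altered by any rule here.
The DEF suffix is therefore /-gɛ/ underlyingly, with post-vocalic devoicing: voiced stops become voiceless after a vowel.

/-gɛ/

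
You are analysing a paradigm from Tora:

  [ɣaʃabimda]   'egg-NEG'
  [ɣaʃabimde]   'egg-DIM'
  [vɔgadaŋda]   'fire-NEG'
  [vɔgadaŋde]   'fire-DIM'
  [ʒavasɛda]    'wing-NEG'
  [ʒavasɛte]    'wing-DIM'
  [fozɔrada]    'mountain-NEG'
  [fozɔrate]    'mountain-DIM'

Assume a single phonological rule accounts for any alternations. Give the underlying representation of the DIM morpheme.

The DIM suffix surfaces as [-de] and [-te], depending on the final segment of the stem.
By contrast the NEG suffix keeps its initial [d] throughout — that segment must be underlying.
The DIM suffix is therefore /-te/ underlyingly, with post-nasal voicing: voiceless stops become voiced after a nasal.

/-te/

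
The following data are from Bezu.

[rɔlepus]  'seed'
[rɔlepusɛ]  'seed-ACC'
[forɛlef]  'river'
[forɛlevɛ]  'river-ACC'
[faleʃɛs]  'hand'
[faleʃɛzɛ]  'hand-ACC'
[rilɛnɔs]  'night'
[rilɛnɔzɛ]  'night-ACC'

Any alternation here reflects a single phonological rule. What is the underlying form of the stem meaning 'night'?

The stem for 'night' ends in [s] in [rilɛnɔs] but [z] in [rilɛnɔzɛ].
But 'seed' keeps [s] in both environments ([rɔlepus], [rɔlepusɛ]), so there is no rule changing /s/ to [z] before the ACC suffix.
So /z/ is underlying, and a rule of word-final obstruent devoicing — voiced obstruents become voiceless word-finally — gives [s].

/rilɛnɔz/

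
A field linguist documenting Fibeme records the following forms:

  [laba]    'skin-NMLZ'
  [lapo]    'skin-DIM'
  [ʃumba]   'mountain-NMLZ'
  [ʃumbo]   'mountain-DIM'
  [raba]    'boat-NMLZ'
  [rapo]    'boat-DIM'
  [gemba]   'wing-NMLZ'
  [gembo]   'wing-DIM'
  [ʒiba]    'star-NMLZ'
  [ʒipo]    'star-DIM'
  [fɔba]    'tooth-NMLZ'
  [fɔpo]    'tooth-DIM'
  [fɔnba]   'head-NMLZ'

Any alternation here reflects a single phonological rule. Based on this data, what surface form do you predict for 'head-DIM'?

The DIM morpheme has two allomorphs, [-bo] and [-po].
By contrast the NMLZ suffix keeps its initial [b] throughout — that segment must be underlying.
The DIM suffix is therefore /-po/ underlyingly, with post-nasal voicing: voiceless stops become voiced after a nasal.
After 'head', which ends in a nasal, the suffix surfaces as [-bo], giving [fɔnbo].

[fɔnbo]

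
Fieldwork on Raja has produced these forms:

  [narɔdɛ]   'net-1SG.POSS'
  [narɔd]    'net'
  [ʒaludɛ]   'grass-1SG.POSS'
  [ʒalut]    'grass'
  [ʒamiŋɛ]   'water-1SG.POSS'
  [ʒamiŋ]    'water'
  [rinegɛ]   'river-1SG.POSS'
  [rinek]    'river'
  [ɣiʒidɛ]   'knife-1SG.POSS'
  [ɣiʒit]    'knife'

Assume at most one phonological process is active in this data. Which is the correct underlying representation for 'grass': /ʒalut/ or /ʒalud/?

/ʒalut/

The root 'grass' surfaces as [ʒaludɛ] and [ʒalut], with a stem-final [d] ~ [t] alternation.
The stem 'net' ([narɔdɛ], [narɔd]) shows [d] unchanged in both environments, so [d] cannot be basic with [t] derived in isolation.
The alternation reflects intervocalic voicing: voiceless stops become voiced between vowels. /t/ is underlying.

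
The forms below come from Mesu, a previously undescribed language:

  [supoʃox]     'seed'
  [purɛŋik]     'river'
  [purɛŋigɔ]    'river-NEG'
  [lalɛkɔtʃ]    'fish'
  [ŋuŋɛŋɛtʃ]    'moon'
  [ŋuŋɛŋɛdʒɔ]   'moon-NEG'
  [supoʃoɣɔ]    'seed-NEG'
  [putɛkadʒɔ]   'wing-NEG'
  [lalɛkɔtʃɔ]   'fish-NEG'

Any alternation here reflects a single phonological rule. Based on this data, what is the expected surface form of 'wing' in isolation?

[putɛkatʃ]

In [ŋuŋɛŋɛtʃ] and [ŋuŋɛŋɛdʒɔ] the final segment of 'moon' alternates: [tʃ] ~ [dʒ].
If /tʃ/ were underlying and a rule turned it into [dʒ] before the NEG suffix, 'fish' would also alternate; but it has [tʃ] in both [lalɛkɔtʃ] and [lalɛkɔtʃɔ].
The underlying segment must be /dʒ/; voiced obstruents become voiceless word-finally, yielding [tʃ] there.
From [putɛkadʒɔ] the stem 'wing' is /putɛkadʒ/; word-finally this yields [putɛkatʃ].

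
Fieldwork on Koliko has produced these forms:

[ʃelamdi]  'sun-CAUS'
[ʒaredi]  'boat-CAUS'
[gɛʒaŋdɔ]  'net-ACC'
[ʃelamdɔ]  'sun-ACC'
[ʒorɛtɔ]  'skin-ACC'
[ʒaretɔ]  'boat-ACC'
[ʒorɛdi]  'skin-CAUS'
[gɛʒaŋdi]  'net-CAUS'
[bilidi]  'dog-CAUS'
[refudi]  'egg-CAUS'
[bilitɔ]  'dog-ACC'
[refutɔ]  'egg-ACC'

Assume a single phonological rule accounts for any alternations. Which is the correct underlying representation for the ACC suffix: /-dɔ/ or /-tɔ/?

/-tɔ/

The ACC morpheme has two allomorphs, [-dɔ] and [-tɔ].
The CAUS suffix, which begins with [d], is invariant after every stem; so [d] is not altered by any rule here.
So the underlying form is /-tɔ/, and voiceless stops become voiced after a nasal.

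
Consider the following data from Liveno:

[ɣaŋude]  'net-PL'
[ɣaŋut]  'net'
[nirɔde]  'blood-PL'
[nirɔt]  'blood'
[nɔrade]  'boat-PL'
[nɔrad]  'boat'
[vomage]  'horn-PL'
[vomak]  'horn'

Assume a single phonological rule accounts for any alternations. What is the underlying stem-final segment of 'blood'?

In [nirɔde] and [nirɔt] the final segment of 'blood' alternates: [d] ~ [t].
Compare 'boat', with invariant [d] in [nɔrade] and [nɔrad]: an analysis with underlying /d/ and a rule producing [t] in isolation would wrongly predict alternation here too.
The alternation reflects intervocalic voicing: voiceless stops become voiced between vowels. /t/ is underlying.

/t/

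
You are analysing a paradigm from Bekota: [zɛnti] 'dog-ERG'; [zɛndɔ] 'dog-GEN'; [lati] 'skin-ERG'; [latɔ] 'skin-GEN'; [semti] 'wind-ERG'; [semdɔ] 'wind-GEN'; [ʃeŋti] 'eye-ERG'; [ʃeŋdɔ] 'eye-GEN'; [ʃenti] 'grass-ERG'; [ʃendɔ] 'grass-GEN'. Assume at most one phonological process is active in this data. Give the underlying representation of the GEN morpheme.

/-dɔ/

The GEN morpheme has two allomorphs, [-dɔ] and [-tɔ].
The ERG suffix, which begins with [t], is invariant after every stem; so [t] is not altered by any rule here.
So the underlying form is /-dɔ/, and voiced stops become voiceless after a vowel.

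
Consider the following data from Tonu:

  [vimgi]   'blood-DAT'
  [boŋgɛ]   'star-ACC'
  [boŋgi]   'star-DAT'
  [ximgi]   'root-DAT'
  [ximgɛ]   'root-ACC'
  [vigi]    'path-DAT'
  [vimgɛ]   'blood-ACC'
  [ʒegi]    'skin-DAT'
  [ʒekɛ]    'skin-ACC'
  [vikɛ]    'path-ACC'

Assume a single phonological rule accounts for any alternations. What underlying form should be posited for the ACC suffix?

The ACC suffix surfaces as [-gɛ] and [-kɛ], depending on the final segment of the stem.
The DAT suffix, which begins with [g], is invariant after every stem; so [g] is not altered by any rule here.
So the underlying form is /-kɛ/, and voiceless stops become voiced after a nasal.

/-kɛ/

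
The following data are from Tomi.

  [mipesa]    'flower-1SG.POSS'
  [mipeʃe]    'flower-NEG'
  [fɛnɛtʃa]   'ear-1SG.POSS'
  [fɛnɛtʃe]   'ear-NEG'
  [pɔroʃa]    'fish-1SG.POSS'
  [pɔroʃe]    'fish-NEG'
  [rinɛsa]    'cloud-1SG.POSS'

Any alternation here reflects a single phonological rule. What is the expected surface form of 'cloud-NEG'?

[rinɛʃe]

The root 'flower' surfaces as [mipesa] and [mipeʃe], with a stem-final [s] ~ [ʃ] alternation.
The stem 'fish' ([pɔroʃa], [pɔroʃe]) shows [ʃ] unchanged in both environments, so [ʃ] cannot be basic with [s] derived before the 1SG.POSS suffix.
Therefore /s/ is basic and [ʃ] is derived by palatalization before a front vowel (/s/ becomes palato-alveolar [ʃ] before a front vowel).
From [rinɛsa] the stem 'cloud' is /rinɛs/; before a front vowel this yields [rinɛʃe].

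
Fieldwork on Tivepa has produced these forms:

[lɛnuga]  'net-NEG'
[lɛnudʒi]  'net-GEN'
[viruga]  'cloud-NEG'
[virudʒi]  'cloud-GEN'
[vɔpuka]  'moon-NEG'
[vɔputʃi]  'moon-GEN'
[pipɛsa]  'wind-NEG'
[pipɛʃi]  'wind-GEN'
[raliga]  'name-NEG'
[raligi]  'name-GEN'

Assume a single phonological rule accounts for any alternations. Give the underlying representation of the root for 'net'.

'net' shows [g] ~ [dʒ] at the end of the stem ([lɛnuga] vs [lɛnudʒi]).
The stem 'name' ([raliga], [raligi]) shows [g] unchanged in both environments, so [g] cannot be basic with [dʒ] derived before the GEN suffix.
Therefore /dʒ/ is basic and [g] is derived by depalatalization (palato-alveolar /tʃ/, /dʒ/ and /ʃ/ become [k], [g] and [s] when no front vowel follows).

/lɛnudʒ/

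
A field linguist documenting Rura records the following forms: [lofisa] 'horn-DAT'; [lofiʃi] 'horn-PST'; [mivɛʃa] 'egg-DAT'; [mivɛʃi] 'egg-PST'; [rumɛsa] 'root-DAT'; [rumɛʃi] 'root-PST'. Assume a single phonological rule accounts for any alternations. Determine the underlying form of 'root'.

The stem for 'root' ends in [s] in [rumɛsa] but [ʃ] in [rumɛʃi].
But 'egg' keeps [ʃ] in both environments ([mivɛʃa], [mivɛʃi]), so there is no rule changing /ʃ/ to [s] before the DAT suffix.
The underlying segment must be /s/; /s/ becomes palato-alveolar [ʃ] before a front vowel, yielding [ʃ] there.

/rumɛs/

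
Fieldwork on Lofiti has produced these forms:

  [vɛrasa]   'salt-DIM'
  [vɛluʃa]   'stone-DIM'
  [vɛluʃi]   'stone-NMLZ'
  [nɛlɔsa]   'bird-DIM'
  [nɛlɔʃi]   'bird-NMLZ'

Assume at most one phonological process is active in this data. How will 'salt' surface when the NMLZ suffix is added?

The stem for 'bird' ends in [s] in [nɛlɔsa] but [ʃ] in [nɛlɔʃi].
But 'stone' keeps [ʃ] in both environments ([vɛluʃa], [vɛluʃi]), so there is no rule changing /ʃ/ to [s] before the DIM suffix.
Therefore /s/ is basic and [ʃ] is derived by palatalization before a front vowel (/s/ becomes palato-alveolar [ʃ] before a front vowel).
From [vɛrasa] the stem 'salt' is /vɛras/; before a front vowel this yields [vɛraʃi].

[vɛraʃi]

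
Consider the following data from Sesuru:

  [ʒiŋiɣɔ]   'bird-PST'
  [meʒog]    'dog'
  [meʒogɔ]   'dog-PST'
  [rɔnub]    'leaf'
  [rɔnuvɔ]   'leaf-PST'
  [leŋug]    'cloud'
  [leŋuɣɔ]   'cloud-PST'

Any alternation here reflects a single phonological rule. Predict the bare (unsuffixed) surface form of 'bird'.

[ʒiŋig]

The stem for 'cloud' ends in [g] in [leŋug] but [ɣ] in [leŋuɣɔ].
Compare 'dog', with invariant [g] in [meʒog] and [meʒogɔ]: an analysis with underlying /g/ and a rule producing [ɣ] before the PST suffix would wrongly predict alternation here too.
The underlying segment must be /ɣ/; voiced fricatives become stops word-finally, yielding [g] there.
From [ʒiŋiɣɔ] the stem 'bird' is /ʒiŋiɣ/; word-finally this yields [ʒiŋig].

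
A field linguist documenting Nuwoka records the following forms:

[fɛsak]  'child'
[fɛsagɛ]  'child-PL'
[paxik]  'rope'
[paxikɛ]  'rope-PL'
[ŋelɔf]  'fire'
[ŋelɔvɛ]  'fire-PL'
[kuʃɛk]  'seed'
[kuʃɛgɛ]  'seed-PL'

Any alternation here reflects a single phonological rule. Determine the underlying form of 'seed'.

In [kuʃɛk] and [kuʃɛgɛ] the final segment of 'seed' alternates: [k] ~ [g].
If /k/ were underlying and a rule turned it into [g] before the PL suffix, 'rope' would also alternate; but it has [k] in both [paxik] and [paxikɛ].
So /g/ is underlying, and a rule of word-final obstruent devoicing — voiced obstruents become voiceless word-finally — gives [k].
Hence 'seed' is /kuʃɛg/ underlyingly.

/kuʃɛg/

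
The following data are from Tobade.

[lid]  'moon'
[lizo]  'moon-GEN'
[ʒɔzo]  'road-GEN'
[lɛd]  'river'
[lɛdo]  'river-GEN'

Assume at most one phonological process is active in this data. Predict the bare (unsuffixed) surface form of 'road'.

[ʒɔd]

The stem for 'moon' ends in [d] in [lid] but [z] in [lizo].
The stem 'river' ([lɛd], [lɛdo]) shows [d] unchanged in both environments, so [d] cannot be basic with [z] derived before the GEN suffix.
The alternation reflects word-final hardening: voiced fricatives become stops word-finally. /z/ is underlying.
From [ʒɔzo] the stem 'road' is /ʒɔz/; word-finally this yields [ʒɔd].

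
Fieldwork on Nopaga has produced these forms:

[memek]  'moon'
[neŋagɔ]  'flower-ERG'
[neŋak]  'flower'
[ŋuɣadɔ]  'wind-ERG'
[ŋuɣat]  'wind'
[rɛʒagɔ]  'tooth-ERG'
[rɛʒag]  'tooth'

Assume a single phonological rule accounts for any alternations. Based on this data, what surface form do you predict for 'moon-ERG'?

[memegɔ]

The root 'flower' surfaces as [neŋagɔ] and [neŋak], with a stem-final [g] ~ [k] alternation.
The stem 'tooth' ([rɛʒagɔ], [rɛʒag]) shows [g] unchanged in both environments, so [g] cannot be basic with [k] derived in isolation.
So /k/ is underlying, and a rule of intervocalic voicing — voiceless stops become voiced between vowels — gives [g].
The one attested form of 'moon', [memek], shows underlying /memek/. Applying the same rule between vowels gives [memegɔ].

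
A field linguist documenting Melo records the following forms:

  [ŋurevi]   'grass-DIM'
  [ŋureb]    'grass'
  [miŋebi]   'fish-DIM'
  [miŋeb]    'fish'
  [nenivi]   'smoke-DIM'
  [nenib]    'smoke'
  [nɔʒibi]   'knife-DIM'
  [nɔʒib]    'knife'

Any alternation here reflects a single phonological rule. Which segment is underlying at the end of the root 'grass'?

/v/

In [ŋurevi] and [ŋureb] the final segment of 'grass' alternates: [v] ~ [b].
Compare 'fish', with invariant [b] in [miŋebi] and [miŋeb]: an analysis with underlying /b/ and a rule producing [v] before the DIM suffix would wrongly predict alternation here too.
The alternation reflects word-final hardening: voiced fricatives become stops word-finally. /v/ is underlying.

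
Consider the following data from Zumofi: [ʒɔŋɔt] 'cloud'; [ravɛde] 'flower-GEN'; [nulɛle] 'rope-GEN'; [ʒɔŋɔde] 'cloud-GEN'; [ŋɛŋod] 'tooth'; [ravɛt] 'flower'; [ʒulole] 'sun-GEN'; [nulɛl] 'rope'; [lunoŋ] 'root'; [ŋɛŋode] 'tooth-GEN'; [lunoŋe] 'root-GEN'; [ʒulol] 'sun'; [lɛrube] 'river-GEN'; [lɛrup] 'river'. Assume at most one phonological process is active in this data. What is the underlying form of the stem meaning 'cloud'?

In [ʒɔŋɔde] and [ʒɔŋɔt] the final segment of 'cloud' alternates: [d] ~ [t].
If /d/ were underlying and a rule turned it into [t] in isolation, 'tooth' would also alternate; but it has [d] in both [ŋɛŋode] and [ŋɛŋod].
The alternation reflects intervocalic voicing: voiceless stops become voiced between vowels. /t/ is underlying.
The underlying form of 'cloud' is therefore /ʒɔŋɔt/.

/ʒɔŋɔt/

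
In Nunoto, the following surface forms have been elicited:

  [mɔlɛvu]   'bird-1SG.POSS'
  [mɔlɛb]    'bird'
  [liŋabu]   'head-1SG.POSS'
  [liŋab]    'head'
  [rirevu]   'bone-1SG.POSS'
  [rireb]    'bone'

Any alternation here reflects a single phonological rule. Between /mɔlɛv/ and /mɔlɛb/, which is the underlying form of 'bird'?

The root 'bird' surfaces as [mɔlɛvu] and [mɔlɛb], with a stem-final [v] ~ [b] alternation.
But 'head' keeps [b] in both environments ([liŋabu], [liŋab]), so there is no rule changing /b/ to [v] before the 1SG.POSS suffix.
Therefore /v/ is basic and [b] is derived by word-final hardening (voiced fricatives become stops word-finally).

/mɔlɛv/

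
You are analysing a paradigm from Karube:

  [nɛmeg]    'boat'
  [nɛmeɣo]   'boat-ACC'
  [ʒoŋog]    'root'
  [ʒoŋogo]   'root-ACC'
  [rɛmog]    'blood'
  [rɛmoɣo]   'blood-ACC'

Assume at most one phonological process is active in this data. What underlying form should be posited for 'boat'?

/nɛmeɣ/

In [nɛmeg] and [nɛmeɣo] the final segment of 'boat' alternates: [g] ~ [ɣ].
The stem 'root' ([ʒoŋog], [ʒoŋogo]) shows [g] unchanged in both environments, so [g] cannot be basic with [ɣ] derived before the ACC suffix.
The alternation reflects word-final hardening: voiced fricatives become stops word-finally. /ɣ/ is underlying.
Hence 'boat' is /nɛmeɣ/ underlyingly.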